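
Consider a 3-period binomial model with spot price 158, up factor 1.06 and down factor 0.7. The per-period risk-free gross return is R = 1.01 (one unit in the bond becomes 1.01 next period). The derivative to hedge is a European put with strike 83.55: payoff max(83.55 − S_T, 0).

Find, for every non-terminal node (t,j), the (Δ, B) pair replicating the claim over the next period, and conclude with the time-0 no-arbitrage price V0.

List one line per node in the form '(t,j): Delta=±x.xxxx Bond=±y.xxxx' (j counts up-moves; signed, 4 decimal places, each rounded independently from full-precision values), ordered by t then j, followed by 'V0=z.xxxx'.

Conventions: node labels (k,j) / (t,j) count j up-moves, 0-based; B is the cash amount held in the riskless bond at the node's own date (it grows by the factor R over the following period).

(0,0): Delta=-0.0154 Bond=2.5793
(1,0): Delta=-0.1281 Bond=15.0660
(1,1): Delta=-0.0034 Bond=0.5952
(2,0): Delta=-1.0000 Bond=82.7228
(2,1): Delta=-0.0352 Bond=4.3286
(2,2): Delta=0.0000 Bond=0.0000
V0=0.1482

The replicating-portfolio and risk-neutral prices coincide; use p* = (1.01−0.7)/(1.06−0.7) = 0.8611 for the latter.
Expiry values: V(3,0)=29.3560, V(3,1)=1.4848, V(3,2)=0.0000, V(3,3)=0.0000
  t=2,j=0: stock 77.4200 → up 82.0652 (V=1.4848), down 54.1940 (V=29.3560). Price 5.3028; hedge Δ=-1.0000, bond B=82.7228.
  t=2,j=1: stock 117.2360 → up 124.2702 (V=0.0000), down 82.0652 (V=1.4848). Price 0.2042; hedge Δ=-0.0352, bond B=4.3286.
  t=2,j=2: stock 177.5288 → up 188.1805 (V=0.0000), down 124.2702 (V=0.0000). Price 0.0000; hedge Δ=0.0000, bond B=0.0000.
  t=1,j=0: stock 110.6000 → up 117.2360 (V=0.2042), down 77.4200 (V=5.3028). Price 0.9033; hedge Δ=-0.1281, bond B=15.0660.
  t=1,j=1: stock 167.4800 → up 177.5288 (V=0.0000), down 117.2360 (V=0.2042). Price 0.0281; hedge Δ=-0.0034, bond B=0.5952.
  t=0,j=0: stock 158.0000 → up 167.4800 (V=0.0281), down 110.6000 (V=0.9033). Price 0.1482; hedge Δ=-0.0154, bond B=2.5793.
As a check, the time-0 holding Δ(0,0)·S0 + B(0,0) comes to 0.1482 — exactly V0.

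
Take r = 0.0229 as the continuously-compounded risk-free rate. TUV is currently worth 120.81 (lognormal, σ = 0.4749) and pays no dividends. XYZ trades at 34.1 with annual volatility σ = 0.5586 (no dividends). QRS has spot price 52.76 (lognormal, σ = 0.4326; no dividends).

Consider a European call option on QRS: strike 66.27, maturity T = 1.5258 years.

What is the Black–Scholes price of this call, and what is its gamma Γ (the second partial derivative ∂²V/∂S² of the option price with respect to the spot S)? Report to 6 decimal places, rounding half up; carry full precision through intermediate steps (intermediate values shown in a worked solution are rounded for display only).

price = 7.453303
Γ = 0.014088

σ√T = 0.4326·√1.5258 = 0.534362
d₁ = (ln(S/K) + (r+σ²/2)T) / (σ√T) = (ln(52.76/66.27) + (0.0229+0.4326²/2)·1.5258) / 0.534362 = (-0.227984 + 0.177712) / 0.534362 = -0.094078
d₂ = d₁ − σ√T = -0.094078 − 0.534362 = -0.628440
e^{−rT} = 0.965663
N(d₁) = 0.462523,  N(d₂) = 0.264858
Call price V = S·N(d₁) − K·e^{−rT}·N(d₂) = 24.402735 − 16.949432 = 7.453303
φ(d₁) = (1/√(2π))·e^{−d₁²/2} = 0.397181
Γ = φ(d₁) / (S·σ·√T) = 0.014088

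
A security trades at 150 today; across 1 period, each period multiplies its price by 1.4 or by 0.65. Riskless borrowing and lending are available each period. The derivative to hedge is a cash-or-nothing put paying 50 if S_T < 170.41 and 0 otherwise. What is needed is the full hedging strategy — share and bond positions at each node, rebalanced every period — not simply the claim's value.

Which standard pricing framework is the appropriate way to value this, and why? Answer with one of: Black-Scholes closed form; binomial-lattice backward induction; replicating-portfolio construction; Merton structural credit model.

framework: replicating-portfolio construction

Key observation: a price alone would not answer the question — the per-node share/bond construction on the spot-150, 1.4/0.65 tree is required, and only the replicating-portfolio method yields it.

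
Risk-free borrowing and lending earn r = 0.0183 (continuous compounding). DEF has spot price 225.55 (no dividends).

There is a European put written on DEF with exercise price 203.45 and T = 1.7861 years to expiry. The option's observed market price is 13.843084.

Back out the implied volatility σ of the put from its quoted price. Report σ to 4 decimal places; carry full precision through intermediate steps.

sigma = 0.2291

At σ = 0.2291 the Black–Scholes value reproduces the quote:
σ√T = 0.2291·√1.7861 = 0.306181
d₁ = (ln(S/K) + (r+σ²/2)T) / (σ√T) = (ln(225.55/203.45) + (0.0183+0.2291²/2)·1.7861) / 0.306181 = (0.103122 + 0.079559) / 0.306181 = 0.596643
d₂ = d₁ − σ√T = 0.596643 − 0.306181 = 0.290462
e^{−rT} = 0.967843
N(−d₁) = 0.275373,  N(−d₂) = 0.385731
V = K·e^{−rT}·N(−d₂) − S·N(−d₁) = 75.953455 − 62.110371 = 13.843084 (the quoted price), and the Black–Scholes price is strictly increasing in σ, so σ is unique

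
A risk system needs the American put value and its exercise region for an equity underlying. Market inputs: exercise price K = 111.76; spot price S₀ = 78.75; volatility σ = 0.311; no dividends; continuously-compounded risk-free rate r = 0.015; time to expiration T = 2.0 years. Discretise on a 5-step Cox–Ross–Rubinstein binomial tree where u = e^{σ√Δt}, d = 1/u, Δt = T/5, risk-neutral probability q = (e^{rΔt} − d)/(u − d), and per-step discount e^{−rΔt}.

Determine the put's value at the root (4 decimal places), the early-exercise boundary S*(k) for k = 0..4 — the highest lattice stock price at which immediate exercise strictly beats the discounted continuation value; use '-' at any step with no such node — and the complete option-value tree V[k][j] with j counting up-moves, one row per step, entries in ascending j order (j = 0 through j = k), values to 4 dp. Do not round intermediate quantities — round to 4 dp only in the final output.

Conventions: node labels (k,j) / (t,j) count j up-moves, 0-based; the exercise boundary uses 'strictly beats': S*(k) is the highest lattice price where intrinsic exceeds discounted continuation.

price = 36.5573
boundary = - - 53.1379 64.6886 78.7500
tree:
36.5573
47.2809 24.7499
58.6221 34.9047 13.4413
68.1103 47.0714 21.4235 4.4746
75.9043 58.6221 33.0100 8.4327 0.0000
82.3066 68.1103 47.0714 15.8920 0.0000 0.0000

Δt=0.40000  u=1.21737  d=0.82144  q=0.46618  discount=0.99402
step 5 (expiry): payoffs max(K−S,0) = 82.3066 68.1103 47.0714 15.8920 0.0000 0.0000
step 4: (k=4,j=0): S=35.8557, K−S=75.9043, hold=75.2357 ⇒ V=75.9043 exercise | (k=4,j=1): S=53.1379, K−S=58.6221, hold=57.9535 ⇒ V=58.6221 exercise | (k=4,j=2): S=78.7500, K−S=33.0100, hold=32.3414 ⇒ V=33.0100 exercise | (k=4,j=3): S=116.7069, K−S=0.0000, hold=8.4327 ⇒ V=8.4327 continue | (k=4,j=4): S=172.9587, K−S=0.0000, hold=0.0000 ⇒ V=0.0000 continue  boundary S*=78.7500
step 3: (k=3,j=0): S=43.6497, K−S=68.1103, hold=67.4417 ⇒ V=68.1103 exercise | (k=3,j=1): S=64.6886, K−S=47.0714, hold=46.4029 ⇒ V=47.0714 exercise | (k=3,j=2): S=95.8680, K−S=15.8920, hold=21.4235 ⇒ V=21.4235 continue | (k=3,j=3): S=142.0756, K−S=0.0000, hold=4.4746 ⇒ V=4.4746 continue  boundary S*=64.6886
step 2: (k=2,j=0): S=53.1379, K−S=58.6221, hold=57.9535 ⇒ V=58.6221 exercise | (k=2,j=1): S=78.7500, K−S=33.0100, hold=34.9047 ⇒ V=34.9047 continue | (k=2,j=2): S=116.7069, K−S=0.0000, hold=13.4413 ⇒ V=13.4413 continue  boundary S*=53.1379
step 1: (k=1,j=0): S=64.6886, K−S=47.0714, hold=47.2809 ⇒ V=47.2809 continue | (k=1,j=1): S=95.8680, K−S=15.8920, hold=24.7499 ⇒ V=24.7499 continue  boundary S*=-
step 0: (k=0,j=0): S=78.7500, K−S=33.0100, hold=36.5573 ⇒ V=36.5573 continue  boundary S*=-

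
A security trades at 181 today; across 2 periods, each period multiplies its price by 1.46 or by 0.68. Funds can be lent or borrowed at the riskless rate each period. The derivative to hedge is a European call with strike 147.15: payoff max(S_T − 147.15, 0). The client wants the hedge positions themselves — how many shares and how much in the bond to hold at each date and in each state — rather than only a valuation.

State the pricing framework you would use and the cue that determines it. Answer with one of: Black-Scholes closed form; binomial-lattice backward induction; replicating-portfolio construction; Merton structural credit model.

Key observation: the mandate to exhibit the hedge at every date and state singles out the replicating-portfolio construction on the 2-period tree with factors 1.46 and 0.68 from 181.

framework: replicating-portfolio construction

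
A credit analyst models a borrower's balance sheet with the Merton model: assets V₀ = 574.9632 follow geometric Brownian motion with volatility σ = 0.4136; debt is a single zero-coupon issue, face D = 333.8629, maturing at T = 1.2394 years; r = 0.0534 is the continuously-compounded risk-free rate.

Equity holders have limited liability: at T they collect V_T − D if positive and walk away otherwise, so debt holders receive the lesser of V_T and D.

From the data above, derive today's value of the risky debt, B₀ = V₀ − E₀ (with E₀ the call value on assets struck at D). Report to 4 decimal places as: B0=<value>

B0=304.1986

Work the structural quantities from V₀ = 574.9632 against face 333.8629:
d₁ = [ln(V₀/D) + (r + σ²/2)T] / (σ√T)
   = [ln(574.9632/333.8629) + (0.0534 + 0.5·0.4136²)·1.2394] / (0.4136·√1.2394)
   = [0.543576 + 0.172193] / 0.460454 = 1.554484
d₂ = d₁ − σ√T = 1.554484 − 0.460454 = 1.094030
N(d₁) = 0.939966,  N(d₂) = 0.863029,  e^(−rT) = 0.935959
E₀ = V₀·N(d₁) − D·e^(−rT)·N(d₂)
   = 574.9632·0.939966 − 333.8629·0.935959·0.863029 = 270.764622
B₀ = V₀ − E₀ = 574.9632 − 270.764622 = 304.198578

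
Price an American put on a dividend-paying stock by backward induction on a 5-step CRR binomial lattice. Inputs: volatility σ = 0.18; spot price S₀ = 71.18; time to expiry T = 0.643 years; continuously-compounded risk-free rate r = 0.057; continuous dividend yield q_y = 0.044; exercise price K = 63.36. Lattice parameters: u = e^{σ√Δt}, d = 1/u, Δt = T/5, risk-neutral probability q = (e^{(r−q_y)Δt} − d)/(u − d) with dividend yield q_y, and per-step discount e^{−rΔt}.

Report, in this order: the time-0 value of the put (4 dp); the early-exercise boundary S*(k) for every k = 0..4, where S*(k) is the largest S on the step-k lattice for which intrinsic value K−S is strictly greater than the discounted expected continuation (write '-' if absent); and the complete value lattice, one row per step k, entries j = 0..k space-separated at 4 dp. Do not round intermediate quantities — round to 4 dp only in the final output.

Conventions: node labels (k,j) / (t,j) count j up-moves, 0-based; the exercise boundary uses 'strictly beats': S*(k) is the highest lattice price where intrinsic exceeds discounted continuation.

price = 1.1001
boundary = - - - - 54.9824
tree:
1.1001
1.9129 0.2933
3.2498 0.5872 0.0000
5.3453 1.1755 0.0000 0.0000
8.3776 2.3534 0.0000 0.0000 0.0000
11.8145 4.7114 0.0000 0.0000 0.0000 0.0000

Δt=0.12860, u=1.06668, d=0.93749, q=0.49682, disc=e^(-rΔt)=0.99270
k=5 terminal: V=max(K-S,0) → 11.8145 4.7114 0.0000 0.0000 0.0000 0.0000
k=4: j=0 S=54.9824 intr=8.3776 cont=8.2251 V=8.3776[EX]; j=1 S=62.5592 intr=0.8008 cont=2.3534 V=2.3534[hold]; j=2 S=71.1800 intr=0.0000 cont=0.0000 V=0.0000[hold]; j=3 S=80.9888 intr=0.0000 cont=0.0000 V=0.0000[hold]; j=4 S=92.1493 intr=0.0000 cont=0.0000 V=0.0000[hold]  S*(4)=54.9824
k=3: j=0 S=58.6486 intr=4.7114 cont=5.3453 V=5.3453[hold]; j=1 S=66.7305 intr=0.0000 cont=1.1755 V=1.1755[hold]; j=2 S=75.9262 intr=0.0000 cont=0.0000 V=0.0000[hold]; j=3 S=86.3890 intr=0.0000 cont=0.0000 V=0.0000[hold]  S*(3)=-
k=2: j=0 S=62.5592 intr=0.8008 cont=3.2498 V=3.2498[hold]; j=1 S=71.1800 intr=0.0000 cont=0.5872 V=0.5872[hold]; j=2 S=80.9888 intr=0.0000 cont=0.0000 V=0.0000[hold]  S*(2)=-
k=1: j=0 S=66.7305 intr=0.0000 cont=1.9129 V=1.9129[hold]; j=1 S=75.9262 intr=0.0000 cont=0.2933 V=0.2933[hold]  S*(1)=-
k=0: j=0 S=71.1800 intr=0.0000 cont=1.1001 V=1.1001[hold]  S*(0)=-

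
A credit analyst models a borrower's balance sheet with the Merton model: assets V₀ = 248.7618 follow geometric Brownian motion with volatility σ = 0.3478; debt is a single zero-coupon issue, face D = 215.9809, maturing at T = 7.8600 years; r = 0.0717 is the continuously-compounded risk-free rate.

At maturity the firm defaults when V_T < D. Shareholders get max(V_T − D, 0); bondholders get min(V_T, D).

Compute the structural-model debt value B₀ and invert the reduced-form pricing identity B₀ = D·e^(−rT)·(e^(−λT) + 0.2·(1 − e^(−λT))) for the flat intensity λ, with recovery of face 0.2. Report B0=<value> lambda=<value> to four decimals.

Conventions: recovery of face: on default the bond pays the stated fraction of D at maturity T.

B0=101.0265 lambda=0.0321

Equity is a call on the firm's assets struck at D = 215.9809:
d₁ = [ln(V₀/D) + (r + σ²/2)T] / (σ√T)
   = [ln(248.7618/215.9809) + (0.0717 + 0.5·0.3478²)·7.8600] / (0.3478·√7.8600)
   = [0.141306 + 1.038954] / 0.975081 = 1.210422
d₂ = d₁ − σ√T = 1.210422 − 0.975081 = 0.235340
N(d₁) = 0.886941,  N(d₂) = 0.593028,  e^(−rT) = 0.569178
E₀ = V₀·N(d₁) − D·e^(−rT)·N(d₂)
   = 248.7618·0.886941 − 215.9809·0.569178·0.593028 = 147.735313
B₀ = V₀ − E₀ = 248.7618 − 147.735313 = 101.026487
e^(−λT) = (B₀·e^(rT)/D − 0.2)/(1 − 0.2) = (101.0265·1.756920/215.9809 − 0.2)/0.8 = 0.77726346
λ = −ln(0.77726346)/7.8600 = 0.032058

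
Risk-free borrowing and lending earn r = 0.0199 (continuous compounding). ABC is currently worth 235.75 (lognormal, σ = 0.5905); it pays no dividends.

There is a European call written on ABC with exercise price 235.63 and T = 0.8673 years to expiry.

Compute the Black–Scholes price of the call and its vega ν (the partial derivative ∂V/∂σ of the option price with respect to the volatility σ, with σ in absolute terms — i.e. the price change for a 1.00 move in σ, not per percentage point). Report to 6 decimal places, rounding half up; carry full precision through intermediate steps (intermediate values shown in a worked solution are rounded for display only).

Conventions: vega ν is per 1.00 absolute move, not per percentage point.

σ√T = 0.5905·√0.8673 = 0.549926
d₁ = (ln(S/K) + (r+σ²/2)T) / (σ√T) = (ln(235.75/235.63) + (0.0199+0.5905²/2)·0.8673) / 0.549926 = (0.000509 + 0.168469) / 0.549926 = 0.307274
d₂ = d₁ − σ√T = 0.307274 − 0.549926 = -0.242653
e^{−rT} = 0.982889
N(d₁) = 0.620682,  N(d₂) = 0.404137
Call price V = S·N(d₁) − K·e^{−rT}·N(d₂) = 146.325896 − 93.597413 = 52.728483
φ(d₁) = (1/√(2π))·e^{−d₁²/2} = 0.380546
ν = S·φ(d₁)·√T = 83.549531

price = 52.728483
ν = 83.549531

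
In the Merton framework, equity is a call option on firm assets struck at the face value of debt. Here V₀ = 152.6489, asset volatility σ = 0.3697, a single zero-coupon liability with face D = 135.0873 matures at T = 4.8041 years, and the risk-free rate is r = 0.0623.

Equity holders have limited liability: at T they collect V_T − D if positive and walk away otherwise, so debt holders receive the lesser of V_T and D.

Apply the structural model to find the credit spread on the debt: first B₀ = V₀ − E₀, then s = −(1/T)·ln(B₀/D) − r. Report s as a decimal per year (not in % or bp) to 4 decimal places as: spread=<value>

Equity is a call on the firm's assets struck at D = 135.0873:
d₁ = [ln(V₀/D) + (r + σ²/2)T] / (σ√T)
   = [ln(152.6489/135.0873) + (0.0623 + 0.5·0.3697²)·4.8041] / (0.3697·√4.8041)
   = [0.122219 + 0.627603] / 0.810318 = 0.925343
d₂ = d₁ − σ√T = 0.925343 − 0.810318 = 0.115025
N(d₁) = 0.822606,  N(d₂) = 0.545787,  e^(−rT) = 0.741340
E₀ = V₀·N(d₁) − D·e^(−rT)·N(d₂)
   = 152.6489·0.822606 − 135.0873·0.741340·0.545787 = 70.911698
B₀ = V₀ − E₀ = 152.6489 − 70.911698 = 81.737202
spread = −(1/T)·ln(B₀/D) − r = −(1/4.8041)·ln(81.737202/135.0873) − 0.0623 = 0.04227984

spread=0.0423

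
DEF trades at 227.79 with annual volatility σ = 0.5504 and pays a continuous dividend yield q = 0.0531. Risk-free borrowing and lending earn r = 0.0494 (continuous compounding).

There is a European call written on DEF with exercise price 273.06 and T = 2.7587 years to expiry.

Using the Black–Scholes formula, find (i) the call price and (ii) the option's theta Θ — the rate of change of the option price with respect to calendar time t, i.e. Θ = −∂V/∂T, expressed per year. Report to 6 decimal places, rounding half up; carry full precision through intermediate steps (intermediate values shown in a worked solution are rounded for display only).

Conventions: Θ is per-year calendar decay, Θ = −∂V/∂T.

price = 57.444617
Θ = -9.339693

σ√T = 0.5504·√2.7587 = 0.914178
d₁ = (ln(S/K) + (r−q+σ²/2)T) / (σ√T) = (ln(227.79/273.06) + (0.0494−0.0531+0.5504²/2)·2.7587) / 0.914178 = (-0.181267 + 0.407653) / 0.914178 = 0.247639
d₂ = d₁ − σ√T = 0.247639 − 0.914178 = -0.666539
e^{−rT} = 0.872598
e^{−qT} = 0.863737
N(d₁) = 0.597793,  N(d₂) = 0.252533
Call price V = S·e^{−qT}·N(d₁) − K·e^{−rT}·N(d₂) = 117.616174 − 60.171557 = 57.444617
φ(d₁) = (1/√(2π))·e^{−d₁²/2} = 0.386895
Θ = −S·e^{−qT}·φ(d₁)·σ/(2√T) + q·S·e^{−qT}·N(d₁) − r·K·e^{−rT}·N(d₂) = −12.612636 + 6.245419 − 2.972475 = -9.339693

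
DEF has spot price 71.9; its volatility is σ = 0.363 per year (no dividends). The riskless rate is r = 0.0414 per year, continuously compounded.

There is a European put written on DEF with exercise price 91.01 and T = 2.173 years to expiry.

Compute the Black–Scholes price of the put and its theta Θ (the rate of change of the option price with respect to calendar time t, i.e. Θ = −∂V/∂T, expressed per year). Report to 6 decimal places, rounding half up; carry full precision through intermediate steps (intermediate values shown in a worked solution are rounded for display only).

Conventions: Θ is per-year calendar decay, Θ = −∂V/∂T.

σ√T = 0.363·√2.173 = 0.535102
d₁ = (ln(S/K) + (r+σ²/2)T) / (σ√T) = (ln(71.9/91.01) + (0.0414+0.363²/2)·2.173) / 0.535102 = (-0.235693 + 0.233129) / 0.535102 = -0.004791
d₂ = d₁ − σ√T = -0.004791 − 0.535102 = -0.539893
e^{−rT} = 0.913966
N(−d₁) = 0.501911,  N(−d₂) = 0.705365
Put price V = K·e^{−rT}·N(−d₂) − S·N(−d₁) = 58.672251 − 36.087437 = 22.584814
φ(d₁) = (1/√(2π))·e^{−d₁²/2} = 0.398938
Θ = −S·φ(d₁)·σ/(2√T) + r·K·e^{−rT}·N(−d₂) = −3.531675 + 2.429031 = -1.102644

price = 22.584814
Θ = -1.102644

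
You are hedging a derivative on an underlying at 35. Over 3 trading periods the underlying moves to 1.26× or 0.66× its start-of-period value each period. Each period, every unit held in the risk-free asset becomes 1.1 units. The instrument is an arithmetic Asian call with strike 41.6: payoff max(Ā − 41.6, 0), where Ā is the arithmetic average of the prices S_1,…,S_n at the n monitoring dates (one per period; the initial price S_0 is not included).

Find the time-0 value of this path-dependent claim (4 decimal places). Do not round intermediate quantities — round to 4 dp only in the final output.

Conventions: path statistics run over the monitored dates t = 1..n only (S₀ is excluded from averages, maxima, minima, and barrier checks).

price = 4.8469

No-arbitrage gives p* = (R−d)/(u−d) = 0.7333: enumerate every path, weight its payoff by its p*-probability, and discount by R^3.
Enumerate all 2^3 = 8 price paths (U = up ×1.26, D = down ×0.66); each path with k up-moves has probability p*^k·(1−p*)^(3−k).
DDD: Ā=16.1361, payoff=0.0000, prob=0.018963
UDD: Ā=30.8053, payoff=0.0000, prob=0.052148
DUD: Ā=23.8053, payoff=0.0000, prob=0.052148
UUD: Ā=45.4465, payoff=3.8465, prob=0.143407
DDU: Ā=19.1853, payoff=0.0000, prob=0.052148
UDU: Ā=36.6265, payoff=0.0000, prob=0.143407
DUU: Ā=29.6265, payoff=0.0000, prob=0.143407
UUU: Ā=56.5597, payoff=14.9597, prob=0.394370
Price = Σ prob·payoff / R^3 = 6.451290 / 1.331000 = 4.8469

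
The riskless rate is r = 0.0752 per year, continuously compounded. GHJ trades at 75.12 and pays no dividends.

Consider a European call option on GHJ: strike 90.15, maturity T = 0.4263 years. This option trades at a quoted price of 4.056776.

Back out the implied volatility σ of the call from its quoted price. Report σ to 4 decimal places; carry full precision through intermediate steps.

At σ = 0.4203 the Black–Scholes value reproduces the quote:
σ√T = 0.4203·√0.4263 = 0.274421
d₁ = (ln(S/K) + (r+σ²/2)T) / (σ√T) = (ln(75.12/90.15) + (0.0752+0.4203²/2)·0.4263) / 0.274421 = (-0.182388 + 0.069711) / 0.274421 = -0.410599
d₂ = d₁ − σ√T = -0.410599 − 0.274421 = -0.685020
e^{−rT} = 0.968451
N(d₁) = 0.340683,  N(d₂) = 0.246666
V = S·N(d₁) − K·e^{−rT}·N(d₂) = 25.592125 − 21.535348 = 4.056776 (matching the quote); vega is positive throughout, so no other σ reproduces this price

sigma = 0.4203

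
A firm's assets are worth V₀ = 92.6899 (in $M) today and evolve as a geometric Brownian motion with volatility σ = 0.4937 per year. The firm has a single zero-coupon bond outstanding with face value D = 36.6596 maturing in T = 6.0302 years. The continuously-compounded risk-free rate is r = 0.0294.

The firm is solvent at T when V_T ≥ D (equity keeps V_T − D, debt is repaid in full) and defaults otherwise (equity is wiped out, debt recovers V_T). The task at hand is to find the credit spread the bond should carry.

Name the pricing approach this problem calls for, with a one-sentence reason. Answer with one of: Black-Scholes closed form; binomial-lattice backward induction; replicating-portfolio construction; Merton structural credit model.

framework: Merton structural credit model

Key observation: with the firm-asset dynamics (V₀ = 92.6899) and a single zero-coupon liability of face 36.6596 given, debt value, spread, and default probability all derive from the option view of the balance sheet.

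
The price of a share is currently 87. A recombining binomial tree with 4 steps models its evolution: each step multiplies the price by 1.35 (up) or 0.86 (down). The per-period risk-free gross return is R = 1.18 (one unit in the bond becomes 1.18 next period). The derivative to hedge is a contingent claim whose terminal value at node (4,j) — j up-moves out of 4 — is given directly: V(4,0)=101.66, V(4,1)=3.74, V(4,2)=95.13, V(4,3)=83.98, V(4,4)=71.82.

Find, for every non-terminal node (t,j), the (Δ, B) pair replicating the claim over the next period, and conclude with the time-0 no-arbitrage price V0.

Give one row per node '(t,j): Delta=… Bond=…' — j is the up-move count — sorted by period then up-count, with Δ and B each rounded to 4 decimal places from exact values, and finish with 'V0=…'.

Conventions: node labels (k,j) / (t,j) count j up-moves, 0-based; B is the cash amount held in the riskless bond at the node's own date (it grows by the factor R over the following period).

Arbitrage-free pricing uses the up-move probability p* = (R−d)/(u−d) = 0.6531, discounting each step at R = 1.18.
Expiry values: V(4,0)=101.6600, V(4,1)=3.7400, V(4,2)=95.1300, V(4,3)=83.9800, V(4,4)=71.8200
  t=3,j=0: stock 55.3369 → up 74.7048 (V=3.7400), down 47.5897 (V=101.6600). Price 31.9595; hedge Δ=-3.6113, bond B=231.7963.
  t=3,j=1: stock 86.8660 → up 117.2691 (V=95.1300), down 74.7048 (V=3.7400). Price 53.7485; hedge Δ=2.1471, bond B=-132.7617.
  t=3,j=2: stock 136.3595 → up 184.0853 (V=83.9800), down 117.2691 (V=95.1300). Price 74.4478; hedge Δ=-0.1669, bond B=97.2029.
  t=3,j=3: stock 214.0526 → up 288.9710 (V=71.8200), down 184.0853 (V=83.9800). Price 64.4396; hedge Δ=-0.1159, bond B=89.2560.
  t=2,j=0: stock 64.3452 → up 86.8660 (V=53.7485), down 55.3369 (V=31.9595). Price 39.1433; hedge Δ=0.6911, bond B=-5.3241.
  t=2,j=1: stock 101.0070 → up 136.3595 (V=74.4478), down 86.8660 (V=53.7485). Price 57.0054; hedge Δ=0.4182, bond B=14.7621.
  t=2,j=2: stock 158.5575 → up 214.0526 (V=64.4396), down 136.3595 (V=74.4478). Price 57.5524; hedge Δ=-0.1288, bond B=77.9772.
  t=1,j=0: stock 74.8200 → up 101.0070 (V=57.0054), down 64.3452 (V=39.1433). Price 43.0579; hedge Δ=0.4872, bond B=6.6046.
  t=1,j=1: stock 117.4500 → up 158.5575 (V=57.5524), down 101.0070 (V=57.0054). Price 48.6124; hedge Δ=0.0095, bond B=47.4961.
  t=0,j=0: stock 87.0000 → up 117.4500 (V=48.6124), down 74.8200 (V=43.0579). Price 39.5639; hedge Δ=0.1303, bond B=28.2282.
Check: Δ(0,0)·S0 + B(0,0) = 39.5639 = V0.

(0,0): Delta=0.1303 Bond=28.2282
(1,0): Delta=0.4872 Bond=6.6046
(1,1): Delta=0.0095 Bond=47.4961
(2,0): Delta=0.6911 Bond=-5.3241
(2,1): Delta=0.4182 Bond=14.7621
(2,2): Delta=-0.1288 Bond=77.9772
(3,0): Delta=-3.6113 Bond=231.7963
(3,1): Delta=2.1471 Bond=-132.7617
(3,2): Delta=-0.1669 Bond=97.2029
(3,3): Delta=-0.1159 Bond=89.2560
V0=39.5639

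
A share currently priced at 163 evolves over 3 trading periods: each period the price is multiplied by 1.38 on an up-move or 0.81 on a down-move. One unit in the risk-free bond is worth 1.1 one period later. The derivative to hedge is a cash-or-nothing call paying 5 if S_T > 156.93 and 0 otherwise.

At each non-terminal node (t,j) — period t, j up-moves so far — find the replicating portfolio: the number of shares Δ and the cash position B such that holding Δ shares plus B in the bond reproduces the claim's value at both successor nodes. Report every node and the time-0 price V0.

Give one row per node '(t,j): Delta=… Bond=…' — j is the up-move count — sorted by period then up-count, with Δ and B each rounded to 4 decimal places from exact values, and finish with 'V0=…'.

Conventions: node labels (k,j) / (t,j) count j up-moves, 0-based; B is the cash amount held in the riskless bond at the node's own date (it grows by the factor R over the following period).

Under the risk-neutral measure, an up-move has probability p* = (R−d)/(u−d) = 0.5088 and values discount at R = 1.1.
Expiry values: V(3,0)=0.0000, V(3,1)=0.0000, V(3,2)=5.0000, V(3,3)=5.0000
  t=2,j=0: stock 106.9443 → up 147.5831 (V=0.0000), down 86.6249 (V=0.0000). Price 0.0000; hedge Δ=0.0000, bond B=0.0000.
  t=2,j=1: stock 182.2014 → up 251.4379 (V=5.0000), down 147.5831 (V=0.0000). Price 2.3126; hedge Δ=0.0481, bond B=-6.4593.
  t=2,j=2: stock 310.4172 → up 428.3757 (V=5.0000), down 251.4379 (V=5.0000). Price 4.5455; hedge Δ=0.0000, bond B=4.5455.
  t=1,j=0: stock 132.0300 → up 182.2014 (V=2.3126), down 106.9443 (V=0.0000). Price 1.0696; hedge Δ=0.0307, bond B=-2.9876.
  t=1,j=1: stock 224.9400 → up 310.4172 (V=4.5455), down 182.2014 (V=2.3126). Price 3.1351; hedge Δ=0.0174, bond B=-0.7822.
  t=0,j=0: stock 163.0000 → up 224.9400 (V=3.1351), down 132.0300 (V=1.0696). Price 1.9277; hedge Δ=0.0222, bond B=-1.6959.
Verification: the root portfolio costs Δ(0,0)·S0 + B(0,0) = 1.9277, matching V0.

(0,0): Delta=0.0222 Bond=-1.6959
(1,0): Delta=0.0307 Bond=-2.9876
(1,1): Delta=0.0174 Bond=-0.7822
(2,0): Delta=0.0000 Bond=0.0000
(2,1): Delta=0.0481 Bond=-6.4593
(2,2): Delta=0.0000 Bond=4.5455
V0=1.9277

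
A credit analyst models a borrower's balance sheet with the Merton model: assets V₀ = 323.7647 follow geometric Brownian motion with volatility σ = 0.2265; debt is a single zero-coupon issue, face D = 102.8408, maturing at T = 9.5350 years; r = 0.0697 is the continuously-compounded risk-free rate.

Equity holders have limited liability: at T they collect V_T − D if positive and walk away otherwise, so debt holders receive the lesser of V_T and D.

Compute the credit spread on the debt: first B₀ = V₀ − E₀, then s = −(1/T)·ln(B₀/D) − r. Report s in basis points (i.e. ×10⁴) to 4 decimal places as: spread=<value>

Equity is a call on the firm's assets struck at D = 102.8408:
d₁ = [ln(V₀/D) + (r + σ²/2)T] / (σ√T)
   = [ln(323.7647/102.8408) + (0.0697 + 0.5·0.2265²)·9.5350] / (0.2265·√9.5350)
   = [1.146835 + 0.909173] / 0.699405 = 2.939654
d₂ = d₁ − σ√T = 2.939654 − 0.699405 = 2.240249
N(d₁) = 0.998357,  N(d₂) = 0.987463,  e^(−rT) = 0.514485
E₀ = V₀·N(d₁) − D·e^(−rT)·N(d₂)
   = 323.7647·0.998357 − 102.8408·0.514485·0.987463 = 270.986125
B₀ = V₀ − E₀ = 323.7647 − 270.986125 = 52.778575
spread = −(1/T)·ln(B₀/D) − r = −(1/9.5350)·ln(52.778575/102.8408) − 0.0697 = 0.00026086
in basis points: 0.00026086 × 10⁴ = 2.6086 bp

spread=2.6086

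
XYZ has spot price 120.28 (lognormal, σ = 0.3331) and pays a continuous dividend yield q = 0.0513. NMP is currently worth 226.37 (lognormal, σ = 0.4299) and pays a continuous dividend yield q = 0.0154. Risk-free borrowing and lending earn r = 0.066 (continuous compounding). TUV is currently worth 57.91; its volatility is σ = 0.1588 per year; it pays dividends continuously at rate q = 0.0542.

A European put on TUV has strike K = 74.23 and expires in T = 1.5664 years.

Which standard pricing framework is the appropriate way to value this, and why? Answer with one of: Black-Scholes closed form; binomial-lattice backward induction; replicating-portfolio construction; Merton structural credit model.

framework: Black-Scholes closed form

Key observation: a European claim on TUV (strike 74.23) — a lognormal (GBM) underlying with constant rate and volatility — has an exact closed-form value; no lattice or capital structure is involved.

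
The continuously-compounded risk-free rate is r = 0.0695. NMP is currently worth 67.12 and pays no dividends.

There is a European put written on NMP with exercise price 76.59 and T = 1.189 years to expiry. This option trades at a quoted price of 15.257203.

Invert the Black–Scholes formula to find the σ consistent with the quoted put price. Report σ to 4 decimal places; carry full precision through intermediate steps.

sigma = 0.4554

At σ = 0.4554 the Black–Scholes value reproduces the quote:
σ√T = 0.4554·√1.189 = 0.496574
d₁ = (ln(S/K) + (r+σ²/2)T) / (σ√T) = (ln(67.12/76.59) + (0.0695+0.4554²/2)·1.189) / 0.496574 = (-0.131984 + 0.205928) / 0.496574 = 0.148908
d₂ = d₁ − σ√T = 0.148908 − 0.496574 = -0.347666
e^{−rT} = 0.920687
N(−d₁) = 0.440813,  N(−d₂) = 0.635954
V = K·e^{−rT}·N(−d₂) − S·N(−d₁) = 44.844576 − 29.587373 = 15.257203 (matching the quote); vega is positive throughout, so no other σ reproduces this price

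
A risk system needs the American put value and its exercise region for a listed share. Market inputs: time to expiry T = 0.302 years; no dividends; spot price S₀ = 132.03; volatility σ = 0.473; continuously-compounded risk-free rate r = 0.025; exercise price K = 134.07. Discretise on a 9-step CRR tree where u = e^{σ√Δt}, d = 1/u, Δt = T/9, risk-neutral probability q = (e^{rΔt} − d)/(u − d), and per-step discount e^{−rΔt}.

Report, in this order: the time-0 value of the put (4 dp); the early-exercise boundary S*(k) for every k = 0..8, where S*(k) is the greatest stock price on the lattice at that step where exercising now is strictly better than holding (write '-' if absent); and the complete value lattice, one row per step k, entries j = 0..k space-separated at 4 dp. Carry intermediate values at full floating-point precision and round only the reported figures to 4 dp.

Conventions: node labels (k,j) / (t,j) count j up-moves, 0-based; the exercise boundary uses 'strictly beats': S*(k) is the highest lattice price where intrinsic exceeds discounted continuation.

price = 14.6757
boundary = - - - - - 85.6102 93.3587 101.8086 111.0232
tree:
14.6757
19.8267 9.1917
26.0326 13.2234 4.8954
33.1260 18.4909 7.6122 1.9981
40.7595 25.0188 11.5410 3.4233 0.4772
48.4598 32.5943 16.9596 5.7654 0.9242 0.0000
55.5652 40.7113 23.9690 9.4919 1.7897 0.0000 0.0000
62.0809 48.4598 32.2614 15.1413 3.4659 0.0000 0.0000 0.0000
68.0558 55.5652 40.7113 23.0468 6.7119 0.0000 0.0000 0.0000 0.0000
73.5348 62.0809 48.4598 32.2614 12.9981 0.0000 0.0000 0.0000 0.0000 0.0000

params: Δt=0.03356 u=1.09051 d=0.91700 q=0.48319 e^(-rΔt)=0.99916
t_9 payoffs: 73.5348 62.0809 48.4598 32.2614 12.9981 0.0000 0.0000 0.0000 0.0000 0.0000
t_8: node(8,0) S=66.0142 payoff=68.0558 vs cont=67.9434 → 68.0558 [stop]  node(8,1) S=78.5048 payoff=55.5652 vs cont=55.4528 → 55.5652 [stop]  node(8,2) S=93.3587 payoff=40.7113 vs cont=40.5989 → 40.7113 [stop]  node(8,3) S=111.0232 payoff=23.0468 vs cont=22.9344 → 23.0468 [stop]  node(8,4) S=132.0300 payoff=2.0400 vs cont=6.7119 → 6.7119 [wait]  node(8,5) S=157.0115 payoff=0.0000 vs cont=0.0000 → 0.0000 [wait]  node(8,6) S=186.7198 payoff=0.0000 vs cont=0.0000 → 0.0000 [wait]  node(8,7) S=222.0492 payoff=0.0000 vs cont=0.0000 → 0.0000 [wait]  node(8,8) S=264.0633 payoff=0.0000 vs cont=0.0000 → 0.0000 [wait]  ⇒ S*(8)=111.0232
t_7: node(7,0) S=71.9891 payoff=62.0809 vs cont=61.9685 → 62.0809 [stop]  node(7,1) S=85.6102 payoff=48.4598 vs cont=48.3474 → 48.4598 [stop]  node(7,2) S=101.8086 payoff=32.2614 vs cont=32.1490 → 32.2614 [stop]  node(7,3) S=121.0719 payoff=12.9981 vs cont=15.1413 → 15.1413 [wait]  node(7,4) S=143.9800 payoff=0.0000 vs cont=3.4659 → 3.4659 [wait]  node(7,5) S=171.2225 payoff=0.0000 vs cont=0.0000 → 0.0000 [wait]  node(7,6) S=203.6197 payoff=0.0000 vs cont=0.0000 → 0.0000 [wait]  node(7,7) S=242.1468 payoff=0.0000 vs cont=0.0000 → 0.0000 [wait]  ⇒ S*(7)=101.8086
t_6: node(6,0) S=78.5048 payoff=55.5652 vs cont=55.4528 → 55.5652 [stop]  node(6,1) S=93.3587 payoff=40.7113 vs cont=40.5989 → 40.7113 [stop]  node(6,2) S=111.0232 payoff=23.0468 vs cont=23.9690 → 23.9690 [wait]  node(6,3) S=132.0300 payoff=2.0400 vs cont=9.4919 → 9.4919 [wait]  node(6,4) S=157.0115 payoff=0.0000 vs cont=1.7897 → 1.7897 [wait]  node(6,5) S=186.7198 payoff=0.0000 vs cont=0.0000 → 0.0000 [wait]  node(6,6) S=222.0492 payoff=0.0000 vs cont=0.0000 → 0.0000 [wait]  ⇒ S*(6)=93.3587
t_5: node(5,0) S=85.6102 payoff=48.4598 vs cont=48.3474 → 48.4598 [stop]  node(5,1) S=101.8086 payoff=32.2614 vs cont=32.5943 → 32.5943 [wait]  node(5,2) S=121.0719 payoff=12.9981 vs cont=16.9596 → 16.9596 [wait]  node(5,3) S=143.9800 payoff=0.0000 vs cont=5.7654 → 5.7654 [wait]  node(5,4) S=171.2225 payoff=0.0000 vs cont=0.9242 → 0.9242 [wait]  node(5,5) S=203.6197 payoff=0.0000 vs cont=0.0000 → 0.0000 [wait]  ⇒ S*(5)=85.6102
t_4: node(4,0) S=93.3587 payoff=40.7113 vs cont=40.7595 → 40.7595 [wait]  node(4,1) S=111.0232 payoff=23.0468 vs cont=25.0188 → 25.0188 [wait]  node(4,2) S=132.0300 payoff=2.0400 vs cont=11.5410 → 11.5410 [wait]  node(4,3) S=157.0115 payoff=0.0000 vs cont=3.4233 → 3.4233 [wait]  node(4,4) S=186.7198 payoff=0.0000 vs cont=0.4772 → 0.4772 [wait]  ⇒ S*(4)=-
t_3: node(3,0) S=101.8086 payoff=32.2614 vs cont=33.1260 → 33.1260 [wait]  node(3,1) S=121.0719 payoff=12.9981 vs cont=18.4909 → 18.4909 [wait]  node(3,2) S=143.9800 payoff=0.0000 vs cont=7.6122 → 7.6122 [wait]  node(3,3) S=171.2225 payoff=0.0000 vs cont=1.9981 → 1.9981 [wait]  ⇒ S*(3)=-
t_2: node(2,0) S=111.0232 payoff=23.0468 vs cont=26.0326 → 26.0326 [wait]  node(2,1) S=132.0300 payoff=2.0400 vs cont=13.2234 → 13.2234 [wait]  node(2,2) S=157.0115 payoff=0.0000 vs cont=4.8954 → 4.8954 [wait]  ⇒ S*(2)=-
t_1: node(1,0) S=121.0719 payoff=12.9981 vs cont=19.8267 → 19.8267 [wait]  node(1,1) S=143.9800 payoff=0.0000 vs cont=9.1917 → 9.1917 [wait]  ⇒ S*(1)=-
t_0: node(0,0) S=132.0300 payoff=2.0400 vs cont=14.6757 → 14.6757 [wait]  ⇒ S*(0)=-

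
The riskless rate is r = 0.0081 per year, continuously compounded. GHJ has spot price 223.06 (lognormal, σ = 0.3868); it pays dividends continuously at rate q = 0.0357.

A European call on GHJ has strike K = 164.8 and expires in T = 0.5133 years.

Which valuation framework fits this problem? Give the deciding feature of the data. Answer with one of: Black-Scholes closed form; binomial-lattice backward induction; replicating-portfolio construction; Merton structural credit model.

Key observation: a European-exercise option on GHJ struck at 164.8 — a GBM underlying with constant parameters — admits an analytic price: the data contain no early exercise, no discrete tree, no debt structure.

framework: Black-Scholes closed form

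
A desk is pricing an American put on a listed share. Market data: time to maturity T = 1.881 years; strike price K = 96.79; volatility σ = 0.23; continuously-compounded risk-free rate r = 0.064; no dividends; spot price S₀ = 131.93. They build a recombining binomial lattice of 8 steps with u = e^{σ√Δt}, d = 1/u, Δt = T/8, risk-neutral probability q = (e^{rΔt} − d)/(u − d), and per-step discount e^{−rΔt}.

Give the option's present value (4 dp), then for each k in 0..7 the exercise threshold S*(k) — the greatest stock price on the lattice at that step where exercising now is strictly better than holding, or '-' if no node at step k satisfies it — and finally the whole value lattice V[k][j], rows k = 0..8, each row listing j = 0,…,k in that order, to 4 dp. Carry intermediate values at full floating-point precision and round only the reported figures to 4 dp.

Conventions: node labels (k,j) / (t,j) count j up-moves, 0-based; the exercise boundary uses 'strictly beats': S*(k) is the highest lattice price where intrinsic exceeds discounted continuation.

price = 1.5000
boundary = - - - - - 75.5383 67.5666 75.5383
tree:
1.5000
2.6940 0.5250
4.7324 1.0331 0.1068
8.0920 2.0031 0.2358 0.0000
13.3852 3.8097 0.5203 0.0000 0.0000
21.2517 7.0595 1.1482 0.0000 0.0000 0.0000
29.2234 12.6044 2.5338 0.0000 0.0000 0.0000 0.0000
36.3538 21.2517 5.5916 0.0000 0.0000 0.0000 0.0000 0.0000
42.7318 29.2234 12.3394 0.0000 0.0000 0.0000 0.0000 0.0000 0.0000

params: Δt=0.23513 u=1.11798 d=0.89447 q=0.53998 e^(-rΔt)=0.98506
t_8 payoffs: 42.7318 29.2234 12.3394 0.0000 0.0000 0.0000 0.0000 0.0000 0.0000
t_7: node(7,0) S=60.4362 payoff=36.3538 vs cont=34.9083 → 36.3538 [stop]  node(7,1) S=75.5383 payoff=21.2517 vs cont=19.8061 → 21.2517 [stop]  node(7,2) S=94.4143 payoff=2.3757 vs cont=5.5916 → 5.5916 [wait]  node(7,3) S=118.0071 payoff=0.0000 vs cont=0.0000 → 0.0000 [wait]  node(7,4) S=147.4955 payoff=0.0000 vs cont=0.0000 → 0.0000 [wait]  node(7,5) S=184.3526 payoff=0.0000 vs cont=0.0000 → 0.0000 [wait]  node(7,6) S=230.4198 payoff=0.0000 vs cont=0.0000 → 0.0000 [wait]  node(7,7) S=287.9986 payoff=0.0000 vs cont=0.0000 → 0.0000 [wait]  ⇒ S*(7)=75.5383
t_6: node(6,0) S=67.5666 payoff=29.2234 vs cont=27.7778 → 29.2234 [stop]  node(6,1) S=84.4506 payoff=12.3394 vs cont=12.6044 → 12.6044 [wait]  node(6,2) S=105.5536 payoff=0.0000 vs cont=2.5338 → 2.5338 [wait]  node(6,3) S=131.9300 payoff=0.0000 vs cont=0.0000 → 0.0000 [wait]  node(6,4) S=164.8975 payoff=0.0000 vs cont=0.0000 → 0.0000 [wait]  node(6,5) S=206.1031 payoff=0.0000 vs cont=0.0000 → 0.0000 [wait]  node(6,6) S=257.6055 payoff=0.0000 vs cont=0.0000 → 0.0000 [wait]  ⇒ S*(6)=67.5666
t_5: node(5,0) S=75.5383 payoff=21.2517 vs cont=19.9470 → 21.2517 [stop]  node(5,1) S=94.4143 payoff=2.3757 vs cont=7.0595 → 7.0595 [wait]  node(5,2) S=118.0071 payoff=0.0000 vs cont=1.1482 → 1.1482 [wait]  node(5,3) S=147.4955 payoff=0.0000 vs cont=0.0000 → 0.0000 [wait]  node(5,4) S=184.3526 payoff=0.0000 vs cont=0.0000 → 0.0000 [wait]  node(5,5) S=230.4198 payoff=0.0000 vs cont=0.0000 → 0.0000 [wait]  ⇒ S*(5)=75.5383
t_4: node(4,0) S=84.4506 payoff=12.3394 vs cont=13.3852 → 13.3852 [wait]  node(4,1) S=105.5536 payoff=0.0000 vs cont=3.8097 → 3.8097 [wait]  node(4,2) S=131.9300 payoff=0.0000 vs cont=0.5203 → 0.5203 [wait]  node(4,3) S=164.8975 payoff=0.0000 vs cont=0.0000 → 0.0000 [wait]  node(4,4) S=206.1031 payoff=0.0000 vs cont=0.0000 → 0.0000 [wait]  ⇒ S*(4)=-
t_3: node(3,0) S=94.4143 payoff=2.3757 vs cont=8.0920 → 8.0920 [wait]  node(3,1) S=118.0071 payoff=0.0000 vs cont=2.0031 → 2.0031 [wait]  node(3,2) S=147.4955 payoff=0.0000 vs cont=0.2358 → 0.2358 [wait]  node(3,3) S=184.3526 payoff=0.0000 vs cont=0.0000 → 0.0000 [wait]  ⇒ S*(3)=-
t_2: node(2,0) S=105.5536 payoff=0.0000 vs cont=4.7324 → 4.7324 [wait]  node(2,1) S=131.9300 payoff=0.0000 vs cont=1.0331 → 1.0331 [wait]  node(2,2) S=164.8975 payoff=0.0000 vs cont=0.1068 → 0.1068 [wait]  ⇒ S*(2)=-
t_1: node(1,0) S=118.0071 payoff=0.0000 vs cont=2.6940 → 2.6940 [wait]  node(1,1) S=147.4955 payoff=0.0000 vs cont=0.5250 → 0.5250 [wait]  ⇒ S*(1)=-
t_0: node(0,0) S=131.9300 payoff=0.0000 vs cont=1.5000 → 1.5000 [wait]  ⇒ S*(0)=-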